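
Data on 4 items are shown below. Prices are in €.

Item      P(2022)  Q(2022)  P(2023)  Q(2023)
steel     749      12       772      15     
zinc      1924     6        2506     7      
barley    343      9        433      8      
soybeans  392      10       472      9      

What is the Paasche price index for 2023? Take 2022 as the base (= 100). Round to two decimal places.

Paasche price index uses current-period quantities as weights.
ΣP(2023)·Q(2023) = 772×15 + 2506×7 + 433×8 + 472×9 = 11580 + 17542 + 3464 + 4248 = 36834
ΣP(2022)·Q(2023) = 749×15 + 1924×7 + 343×8 + 392×9 = 11235 + 13468 + 2744 + 3528 = 30975
Index = 36834 / 30975 × 100 = 118.9153

118.92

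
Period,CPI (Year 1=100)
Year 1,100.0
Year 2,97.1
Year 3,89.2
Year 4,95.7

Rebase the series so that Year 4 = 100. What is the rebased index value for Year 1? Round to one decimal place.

Rebased(Year 1) = 100.0 / 95.7 × 100 = 104.4932

104.5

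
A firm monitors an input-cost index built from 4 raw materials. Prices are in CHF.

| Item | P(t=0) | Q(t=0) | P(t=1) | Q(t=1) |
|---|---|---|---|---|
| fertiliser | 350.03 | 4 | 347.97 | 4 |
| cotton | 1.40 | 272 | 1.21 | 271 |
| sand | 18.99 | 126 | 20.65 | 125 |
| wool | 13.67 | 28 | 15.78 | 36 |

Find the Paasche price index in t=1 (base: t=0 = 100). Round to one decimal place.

Paasche price index uses current-period quantities as weights.
ΣP(t=1)·Q(t=1) = 347.97×4 + 1.21×271 + 20.65×125 + 15.78×36 = 1391.88 + 327.91 + 2581.25 + 568.08 = 4869.12
ΣP(t=0)·Q(t=1) = 350.03×4 + 1.40×271 + 18.99×125 + 13.67×36 = 1400.12 + 379.4 + 2373.75 + 492.12 = 4645.39
Index = 4869.12 / 4645.39 × 100 = 104.8162

104.8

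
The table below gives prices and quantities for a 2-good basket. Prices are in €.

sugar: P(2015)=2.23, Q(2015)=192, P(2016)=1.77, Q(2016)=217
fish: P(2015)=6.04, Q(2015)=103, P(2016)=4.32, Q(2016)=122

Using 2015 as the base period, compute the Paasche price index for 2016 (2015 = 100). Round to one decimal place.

74.6

Paasche price index uses current-period quantities as weights.
ΣP(2016)·Q(2016) = 1.77×217 + 4.32×122 = 384.09 + 527.04 = 911.13
ΣP(2015)·Q(2016) = 2.23×217 + 6.04×122 = 483.91 + 736.88 = 1220.79
Index = 911.13 / 1220.79 × 100 = 74.6345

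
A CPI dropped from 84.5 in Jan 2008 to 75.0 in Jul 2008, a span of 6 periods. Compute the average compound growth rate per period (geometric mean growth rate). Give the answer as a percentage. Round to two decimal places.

-1.97%

Growth factor = (75.0/84.5)^(1/6) = (0.887574)^(1/6) = 0.980319
Growth rate = 0.980319 − 1 = -0.019681 = -1.9681%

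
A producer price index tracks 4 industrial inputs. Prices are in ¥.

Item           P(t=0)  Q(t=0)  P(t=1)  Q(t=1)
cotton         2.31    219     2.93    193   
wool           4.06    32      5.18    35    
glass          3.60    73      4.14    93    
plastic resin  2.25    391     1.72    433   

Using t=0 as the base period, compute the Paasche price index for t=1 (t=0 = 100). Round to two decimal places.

98.92

Paasche price index uses current-period quantities as weights.
ΣP(t=1)·Q(t=1) = 2.93×193 + 5.18×35 + 4.14×93 + 1.72×433 = 565.49 + 181.3 + 385.02 + 744.76 = 1876.57
ΣP(t=0)·Q(t=1) = 2.31×193 + 4.06×35 + 3.60×93 + 2.25×433 = 445.83 + 142.1 + 334.8 + 974.25 = 1896.98
Index = 1876.57 / 1896.98 × 100 = 98.9241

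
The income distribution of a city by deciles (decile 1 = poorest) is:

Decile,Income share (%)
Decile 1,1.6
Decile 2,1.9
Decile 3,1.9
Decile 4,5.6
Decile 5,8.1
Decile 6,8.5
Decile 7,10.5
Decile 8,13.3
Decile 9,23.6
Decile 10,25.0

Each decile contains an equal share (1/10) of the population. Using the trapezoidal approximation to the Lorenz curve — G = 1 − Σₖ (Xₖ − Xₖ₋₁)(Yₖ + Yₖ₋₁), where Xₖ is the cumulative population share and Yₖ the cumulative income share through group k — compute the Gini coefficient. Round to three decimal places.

Cumulative income shares Yₖ: 0.0160, 0.0350, 0.0540, 0.1100, 0.1910, 0.2760, 0.3810, 0.5140, 0.7500, 1.0000
Σ (Xₖ−Xₖ₋₁)(Yₖ+Yₖ₋₁) = (1/10)(0.0160+0.0000) + (1/10)(0.0350+0.0160) + (1/10)(0.0540+0.0350) + (1/10)(0.1100+0.0540) + (1/10)(0.1910+0.1100) + (1/10)(0.2760+0.1910) + (1/10)(0.3810+0.2760) + (1/10)(0.5140+0.3810) + (1/10)(0.7500+0.5140) + (1/10)(1.0000+0.7500)
  = 0.0016 + 0.0051 + 0.0089 + 0.0164 + 0.0301 + 0.0467 + 0.0657 + 0.0895 + 0.1264 + 0.1750 = 0.5654
G = 1 − 0.5654 = 0.4346

0.435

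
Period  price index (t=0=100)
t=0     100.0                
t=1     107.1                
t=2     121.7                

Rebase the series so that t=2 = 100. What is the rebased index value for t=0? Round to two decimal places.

82.17

Rebased(t=0) = 100.0 / 121.7 × 100 = 82.1693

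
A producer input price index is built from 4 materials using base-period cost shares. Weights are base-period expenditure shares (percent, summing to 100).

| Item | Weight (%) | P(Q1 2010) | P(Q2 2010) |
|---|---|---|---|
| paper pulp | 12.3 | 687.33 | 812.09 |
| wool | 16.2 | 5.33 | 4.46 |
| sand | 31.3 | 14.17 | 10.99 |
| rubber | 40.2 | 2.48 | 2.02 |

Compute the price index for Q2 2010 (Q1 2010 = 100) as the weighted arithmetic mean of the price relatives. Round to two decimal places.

paper pulp: 12.3 × (812.09/687.33) = 12.3 × 1.181514 = 14.5326
wool: 16.2 × (4.46/5.33) = 16.2 × 0.836773 = 13.5557
sand: 31.3 × (10.99/14.17) = 31.3 × 0.775582 = 24.2757
rubber: 40.2 × (2.02/2.48) = 40.2 × 0.814516 = 32.7435
Index = Σ wᵢ·(p₁ᵢ/p₀ᵢ) = 14.5326 + 13.5557 + 24.2757 + 32.7435 = 85.1076

85.11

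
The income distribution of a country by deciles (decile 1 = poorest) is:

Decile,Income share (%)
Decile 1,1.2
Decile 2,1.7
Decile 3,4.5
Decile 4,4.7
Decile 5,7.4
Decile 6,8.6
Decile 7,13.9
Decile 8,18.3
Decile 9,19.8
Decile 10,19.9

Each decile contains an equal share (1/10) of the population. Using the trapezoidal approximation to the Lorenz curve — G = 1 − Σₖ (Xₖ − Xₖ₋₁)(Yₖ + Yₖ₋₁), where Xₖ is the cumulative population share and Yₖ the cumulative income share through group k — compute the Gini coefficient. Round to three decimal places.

0.393

Cumulative income shares Yₖ: 0.0120, 0.0290, 0.0740, 0.1210, 0.1950, 0.2810, 0.4200, 0.6030, 0.8010, 1.0000
Σ (Xₖ−Xₖ₋₁)(Yₖ+Yₖ₋₁) = (1/10)(0.0120+0.0000) + (1/10)(0.0290+0.0120) + (1/10)(0.0740+0.0290) + (1/10)(0.1210+0.0740) + (1/10)(0.1950+0.1210) + (1/10)(0.2810+0.1950) + (1/10)(0.4200+0.2810) + (1/10)(0.6030+0.4200) + (1/10)(0.8010+0.6030) + (1/10)(1.0000+0.8010)
  = 0.0012 + 0.0041 + 0.0103 + 0.0195 + 0.0316 + 0.0476 + 0.0701 + 0.1023 + 0.1404 + 0.1801 = 0.6072
G = 1 − 0.6072 = 0.3928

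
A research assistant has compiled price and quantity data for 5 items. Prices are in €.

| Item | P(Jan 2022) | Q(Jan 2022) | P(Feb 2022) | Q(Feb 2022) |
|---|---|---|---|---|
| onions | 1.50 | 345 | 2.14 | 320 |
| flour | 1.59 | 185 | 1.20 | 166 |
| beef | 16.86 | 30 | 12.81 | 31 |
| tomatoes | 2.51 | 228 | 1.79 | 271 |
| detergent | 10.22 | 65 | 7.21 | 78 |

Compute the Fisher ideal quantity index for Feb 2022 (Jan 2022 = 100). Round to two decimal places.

106.12

Laspeyres component (base-period weights):
ΣP(Jan 2022)Q(Feb 2022) = 1.50×320 + 1.59×166 + 16.86×31 + 2.51×271 + 10.22×78 = 480 + 263.94 + 522.66 + 680.21 + 797.16 = 2743.97
ΣP(Jan 2022)Q(Jan 2022) = 1.50×345 + 1.59×185 + 16.86×30 + 2.51×228 + 10.22×65 = 517.5 + 294.15 + 505.8 + 572.28 + 664.3 = 2554.03
L = 2743.97 / 2554.03 × 100 = 107.4369
Paasche component (current-period weights):
ΣP(Feb 2022)Q(Feb 2022) = 2.14×320 + 1.20×166 + 12.81×31 + 1.79×271 + 7.21×78 = 684.8 + 199.2 + 397.11 + 485.09 + 562.38 = 2328.58
ΣP(Feb 2022)Q(Jan 2022) = 2.14×345 + 1.20×185 + 12.81×30 + 1.79×228 + 7.21×65 = 738.3 + 222 + 384.3 + 408.12 + 468.65 = 2221.37
P = 2328.58 / 2221.37 × 100 = 104.8263
Fisher = √(L × P) = √(107.4369 × 104.8263) = 106.1236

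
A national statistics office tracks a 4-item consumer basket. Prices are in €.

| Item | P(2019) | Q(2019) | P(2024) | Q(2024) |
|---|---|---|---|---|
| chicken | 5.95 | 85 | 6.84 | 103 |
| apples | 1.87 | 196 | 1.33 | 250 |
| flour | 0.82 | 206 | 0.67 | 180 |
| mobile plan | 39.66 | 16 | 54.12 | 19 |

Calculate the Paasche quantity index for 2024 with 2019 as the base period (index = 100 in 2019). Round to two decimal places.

Paasche quantity index uses current-period prices as weights.
ΣP(2024)·Q(2024) = 6.84×103 + 1.33×250 + 0.67×180 + 54.12×19 = 704.52 + 332.5 + 120.6 + 1028.28 = 2185.9
ΣP(2024)·Q(2019) = 6.84×85 + 1.33×196 + 0.67×206 + 54.12×16 = 581.4 + 260.68 + 138.02 + 865.92 = 1846.02
Index = 2185.9 / 1846.02 × 100 = 118.4115

118.41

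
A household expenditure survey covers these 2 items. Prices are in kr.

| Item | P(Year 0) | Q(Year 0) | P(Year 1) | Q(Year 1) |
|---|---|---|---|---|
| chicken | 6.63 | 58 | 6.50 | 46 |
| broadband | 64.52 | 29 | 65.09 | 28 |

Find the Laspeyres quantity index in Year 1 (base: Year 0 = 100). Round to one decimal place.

93.6

Laspeyres quantity index uses base-period prices as weights.
ΣP(Year 0)·Q(Year 1) = 6.63×46 + 64.52×28 = 304.98 + 1806.56 = 2111.54
ΣP(Year 0)·Q(Year 0) = 6.63×58 + 64.52×29 = 384.54 + 1871.08 = 2255.62
Index = 2111.54 / 2255.62 × 100 = 93.6124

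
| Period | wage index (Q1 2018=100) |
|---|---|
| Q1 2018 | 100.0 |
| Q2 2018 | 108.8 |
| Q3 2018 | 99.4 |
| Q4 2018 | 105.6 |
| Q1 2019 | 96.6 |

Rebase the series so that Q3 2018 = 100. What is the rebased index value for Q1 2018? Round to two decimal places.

100.60

Rebased(Q1 2018) = 100.0 / 99.4 × 100 = 100.6036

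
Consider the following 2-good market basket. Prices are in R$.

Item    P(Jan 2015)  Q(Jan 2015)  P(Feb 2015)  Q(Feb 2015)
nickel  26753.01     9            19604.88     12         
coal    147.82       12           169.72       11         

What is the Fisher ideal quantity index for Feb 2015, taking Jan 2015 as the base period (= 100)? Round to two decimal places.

Laspeyres component (base-period weights):
ΣP(Jan 2015)Q(Feb 2015) = 26753.01×12 + 147.82×11 = 321036.12 + 1626.02 = 322662.14
ΣP(Jan 2015)Q(Jan 2015) = 26753.01×9 + 147.82×12 = 240777.09 + 1773.84 = 242550.93
L = 322662.14 / 242550.93 × 100 = 133.0286
Paasche component (current-period weights):
ΣP(Feb 2015)Q(Feb 2015) = 19604.88×12 + 169.72×11 = 235258.56 + 1866.92 = 237125.48
ΣP(Feb 2015)Q(Jan 2015) = 19604.88×9 + 169.72×12 = 176443.92 + 2036.64 = 178480.56
P = 237125.48 / 178480.56 × 100 = 132.8579
Fisher = √(L × P) = √(133.0286 × 132.8579) = 132.9432

132.94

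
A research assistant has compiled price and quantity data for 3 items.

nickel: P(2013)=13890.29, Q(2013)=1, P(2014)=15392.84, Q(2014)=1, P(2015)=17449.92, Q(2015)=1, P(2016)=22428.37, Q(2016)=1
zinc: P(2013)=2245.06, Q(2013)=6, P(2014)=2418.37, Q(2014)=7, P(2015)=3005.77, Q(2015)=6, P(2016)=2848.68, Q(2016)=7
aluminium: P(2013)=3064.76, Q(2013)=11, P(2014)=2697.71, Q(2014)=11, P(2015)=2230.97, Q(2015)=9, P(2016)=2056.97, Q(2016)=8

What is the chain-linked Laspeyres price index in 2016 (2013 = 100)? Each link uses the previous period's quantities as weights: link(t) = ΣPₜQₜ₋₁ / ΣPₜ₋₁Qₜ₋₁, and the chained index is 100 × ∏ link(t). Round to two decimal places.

103.59

Link 2013→2014:
ΣP(2014)Q(2013) = 15392.84×1 + 2418.37×6 + 2697.71×11 = 15392.84 + 14510.22 + 29674.81 = 59577.87
ΣP(2013)Q(2013) = 13890.29×1 + 2245.06×6 + 3064.76×11 = 13890.29 + 13470.36 + 33712.36 = 61073.01
link = 59577.87/61073.01 = 0.975519
Link 2014→2015:
ΣP(2015)Q(2014) = 17449.92×1 + 3005.77×7 + 2230.97×11 = 17449.92 + 21040.39 + 24540.67 = 63030.98
ΣP(2014)Q(2014) = 15392.84×1 + 2418.37×7 + 2697.71×11 = 15392.84 + 16928.59 + 29674.81 = 61996.24
link = 63030.98/61996.24 = 1.016690
Link 2015→2016:
ΣP(2016)Q(2015) = 22428.37×1 + 2848.68×6 + 2056.97×9 = 22428.37 + 17092.08 + 18512.73 = 58033.18
ΣP(2015)Q(2015) = 17449.92×1 + 3005.77×6 + 2230.97×9 = 17449.92 + 18034.62 + 20078.73 = 55563.27
link = 58033.18/55563.27 = 1.044452
Chained index = 100 × 0.975519 × 1.016690 × 1.044452 = 103.5888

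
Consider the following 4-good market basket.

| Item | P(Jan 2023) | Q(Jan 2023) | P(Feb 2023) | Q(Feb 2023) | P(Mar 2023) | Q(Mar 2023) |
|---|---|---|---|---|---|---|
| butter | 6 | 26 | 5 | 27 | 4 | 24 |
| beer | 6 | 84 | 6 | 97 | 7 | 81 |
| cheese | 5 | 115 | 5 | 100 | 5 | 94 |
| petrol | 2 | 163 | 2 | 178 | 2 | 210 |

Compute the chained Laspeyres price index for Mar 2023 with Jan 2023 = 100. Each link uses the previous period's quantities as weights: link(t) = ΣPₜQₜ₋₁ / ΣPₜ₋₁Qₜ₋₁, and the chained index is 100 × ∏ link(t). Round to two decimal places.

102.71

Link Jan 2023→Feb 2023:
ΣP(Feb 2023)Q(Jan 2023) = 5×26 + 6×84 + 5×115 + 2×163 = 130 + 504 + 575 + 326 = 1535
ΣP(Jan 2023)Q(Jan 2023) = 6×26 + 6×84 + 5×115 + 2×163 = 156 + 504 + 575 + 326 = 1561
link = 1535/1561 = 0.983344
Link Feb 2023→Mar 2023:
ΣP(Mar 2023)Q(Feb 2023) = 4×27 + 7×97 + 5×100 + 2×178 = 108 + 679 + 500 + 356 = 1643
ΣP(Feb 2023)Q(Feb 2023) = 5×27 + 6×97 + 5×100 + 2×178 = 135 + 582 + 500 + 356 = 1573
link = 1643/1573 = 1.044501
Chained index = 100 × 0.983344 × 1.044501 = 102.7104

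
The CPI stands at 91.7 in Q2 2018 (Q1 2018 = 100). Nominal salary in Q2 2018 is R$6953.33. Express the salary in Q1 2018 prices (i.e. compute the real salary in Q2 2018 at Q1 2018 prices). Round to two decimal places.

7582.69

Real = Nominal ÷ (Index/100) = 6953.33 ÷ (91.7/100)
     = 6953.33 ÷ 0.917 = 7582.6936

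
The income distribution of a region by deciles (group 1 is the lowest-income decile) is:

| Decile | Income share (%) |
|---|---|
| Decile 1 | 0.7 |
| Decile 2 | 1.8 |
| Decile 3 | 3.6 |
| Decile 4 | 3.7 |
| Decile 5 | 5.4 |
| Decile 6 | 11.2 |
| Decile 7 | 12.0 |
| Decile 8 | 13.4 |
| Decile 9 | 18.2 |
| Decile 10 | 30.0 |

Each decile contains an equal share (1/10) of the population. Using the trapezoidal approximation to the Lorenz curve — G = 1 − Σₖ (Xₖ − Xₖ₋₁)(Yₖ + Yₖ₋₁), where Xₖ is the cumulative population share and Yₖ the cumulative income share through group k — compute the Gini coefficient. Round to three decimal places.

Cumulative income shares Yₖ: 0.0070, 0.0250, 0.0610, 0.0980, 0.1520, 0.2640, 0.3840, 0.5180, 0.7000, 1.0000
Σ (Xₖ−Xₖ₋₁)(Yₖ+Yₖ₋₁) = (1/10)(0.0070+0.0000) + (1/10)(0.0250+0.0070) + (1/10)(0.0610+0.0250) + (1/10)(0.0980+0.0610) + (1/10)(0.1520+0.0980) + (1/10)(0.2640+0.1520) + (1/10)(0.3840+0.2640) + (1/10)(0.5180+0.3840) + (1/10)(0.7000+0.5180) + (1/10)(1.0000+0.7000)
  = 0.0007 + 0.0032 + 0.0086 + 0.0159 + 0.0250 + 0.0416 + 0.0648 + 0.0902 + 0.1218 + 0.1700 = 0.5418
G = 1 − 0.5418 = 0.4582

0.458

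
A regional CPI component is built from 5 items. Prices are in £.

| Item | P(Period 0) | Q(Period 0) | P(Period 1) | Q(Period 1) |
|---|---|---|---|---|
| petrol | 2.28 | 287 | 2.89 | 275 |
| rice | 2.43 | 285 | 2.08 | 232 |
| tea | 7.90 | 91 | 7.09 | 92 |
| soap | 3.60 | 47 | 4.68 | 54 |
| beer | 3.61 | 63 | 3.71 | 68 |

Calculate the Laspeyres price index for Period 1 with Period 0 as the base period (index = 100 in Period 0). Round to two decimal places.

102.38

Laspeyres price index uses base-period quantities as weights.
ΣP(Period 1)·Q(Period 0) = 2.89×287 + 2.08×285 + 7.09×91 + 4.68×47 + 3.71×63 = 829.43 + 592.8 + 645.19 + 219.96 + 233.73 = 2521.11
ΣP(Period 0)·Q(Period 0) = 2.28×287 + 2.43×285 + 7.90×91 + 3.60×47 + 3.61×63 = 654.36 + 692.55 + 718.9 + 169.2 + 227.43 = 2462.44
Index = 2521.11 / 2462.44 × 100 = 102.3826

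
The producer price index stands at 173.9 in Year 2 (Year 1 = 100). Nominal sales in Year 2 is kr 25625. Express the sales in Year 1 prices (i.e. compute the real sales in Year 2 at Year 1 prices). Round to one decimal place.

14735.5

Real = Nominal ÷ (Index/100) = 25625 ÷ (173.9/100)
     = 25625 ÷ 1.739 = 14735.4802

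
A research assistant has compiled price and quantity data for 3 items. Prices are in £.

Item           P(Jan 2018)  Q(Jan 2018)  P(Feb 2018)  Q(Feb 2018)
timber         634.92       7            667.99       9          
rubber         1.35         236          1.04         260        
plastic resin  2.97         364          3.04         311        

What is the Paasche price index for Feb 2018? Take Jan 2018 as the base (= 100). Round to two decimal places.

Paasche price index uses current-period quantities as weights.
ΣP(Feb 2018)·Q(Feb 2018) = 667.99×9 + 1.04×260 + 3.04×311 = 6011.91 + 270.4 + 945.44 = 7227.75
ΣP(Jan 2018)·Q(Feb 2018) = 634.92×9 + 1.35×260 + 2.97×311 = 5714.28 + 351 + 923.67 = 6988.95
Index = 7227.75 / 6988.95 × 100 = 103.4168

103.42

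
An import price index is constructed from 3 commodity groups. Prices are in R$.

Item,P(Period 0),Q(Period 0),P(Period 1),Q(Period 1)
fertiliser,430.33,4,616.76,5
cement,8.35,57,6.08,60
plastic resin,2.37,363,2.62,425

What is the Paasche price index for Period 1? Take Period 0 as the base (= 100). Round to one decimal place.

Paasche price index uses current-period quantities as weights.
ΣP(Period 1)·Q(Period 1) = 616.76×5 + 6.08×60 + 2.62×425 = 3083.8 + 364.8 + 1113.5 = 4562.1
ΣP(Period 0)·Q(Period 1) = 430.33×5 + 8.35×60 + 2.37×425 = 2151.65 + 501 + 1007.25 = 3659.9
Index = 4562.1 / 3659.9 × 100 = 124.6509

124.7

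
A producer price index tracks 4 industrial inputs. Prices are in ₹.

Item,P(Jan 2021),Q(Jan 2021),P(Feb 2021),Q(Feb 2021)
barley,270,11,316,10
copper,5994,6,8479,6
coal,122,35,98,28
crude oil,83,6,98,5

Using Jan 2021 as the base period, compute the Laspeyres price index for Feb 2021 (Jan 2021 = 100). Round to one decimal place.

133.6

Laspeyres price index uses base-period quantities as weights.
ΣP(Feb 2021)·Q(Jan 2021) = 316×11 + 8479×6 + 98×35 + 98×6 = 3476 + 50874 + 3430 + 588 = 58368
ΣP(Jan 2021)·Q(Jan 2021) = 270×11 + 5994×6 + 122×35 + 83×6 = 2970 + 35964 + 4270 + 498 = 43702
Index = 58368 / 43702 × 100 = 133.5591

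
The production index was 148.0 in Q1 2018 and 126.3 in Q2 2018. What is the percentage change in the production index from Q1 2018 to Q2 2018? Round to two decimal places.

-14.66%

Change = (126.3 − 148.0) / 148.0 × 100
       = -21.7 / 148.0 × 100 = -14.6622%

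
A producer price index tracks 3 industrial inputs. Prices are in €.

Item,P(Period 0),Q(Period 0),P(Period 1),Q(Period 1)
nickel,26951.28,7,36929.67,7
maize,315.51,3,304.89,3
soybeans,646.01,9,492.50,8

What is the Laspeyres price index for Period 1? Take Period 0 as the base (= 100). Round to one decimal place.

Laspeyres price index uses base-period quantities as weights.
ΣP(Period 1)·Q(Period 0) = 36929.67×7 + 304.89×3 + 492.50×9 = 258507.69 + 914.67 + 4432.5 = 263854.86
ΣP(Period 0)·Q(Period 0) = 26951.28×7 + 315.51×3 + 646.01×9 = 188658.96 + 946.53 + 5814.09 = 195419.58
Index = 263854.86 / 195419.58 × 100 = 135.0197

135.0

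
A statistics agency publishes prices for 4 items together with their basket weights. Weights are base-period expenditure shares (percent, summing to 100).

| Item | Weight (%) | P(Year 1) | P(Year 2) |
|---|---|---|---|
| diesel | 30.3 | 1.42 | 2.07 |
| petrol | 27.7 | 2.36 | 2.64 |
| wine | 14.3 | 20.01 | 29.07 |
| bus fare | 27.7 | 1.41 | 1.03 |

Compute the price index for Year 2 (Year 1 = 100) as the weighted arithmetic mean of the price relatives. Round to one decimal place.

116.2

diesel: 30.3 × (2.07/1.42) = 30.3 × 1.457746 = 44.1697
petrol: 27.7 × (2.64/2.36) = 27.7 × 1.118644 = 30.9864
wine: 14.3 × (29.07/20.01) = 14.3 × 1.452774 = 20.7747
bus fare: 27.7 × (1.03/1.41) = 27.7 × 0.730496 = 20.2348
Index = Σ wᵢ·(p₁ᵢ/p₀ᵢ) = 44.1697 + 30.9864 + 20.7747 + 20.2348 = 116.1656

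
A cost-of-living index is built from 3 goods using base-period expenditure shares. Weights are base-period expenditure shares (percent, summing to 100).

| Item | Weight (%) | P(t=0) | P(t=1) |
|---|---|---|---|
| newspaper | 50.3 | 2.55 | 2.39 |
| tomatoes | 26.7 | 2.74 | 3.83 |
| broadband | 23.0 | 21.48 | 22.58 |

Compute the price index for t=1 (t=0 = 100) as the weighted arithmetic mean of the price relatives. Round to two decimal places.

108.64

newspaper: 50.3 × (2.39/2.55) = 50.3 × 0.937255 = 47.1439
tomatoes: 26.7 × (3.83/2.74) = 26.7 × 1.397810 = 37.3215
broadband: 23.0 × (22.58/21.48) = 23.0 × 1.051210 = 24.1778
Index = Σ wᵢ·(p₁ᵢ/p₀ᵢ) = 47.1439 + 37.3215 + 24.1778 = 108.6433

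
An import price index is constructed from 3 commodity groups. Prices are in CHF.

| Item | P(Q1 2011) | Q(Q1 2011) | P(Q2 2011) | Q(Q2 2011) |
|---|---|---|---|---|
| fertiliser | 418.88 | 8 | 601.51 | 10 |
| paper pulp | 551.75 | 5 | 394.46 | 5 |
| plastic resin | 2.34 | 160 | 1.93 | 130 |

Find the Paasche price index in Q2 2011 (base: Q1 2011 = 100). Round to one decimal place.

113.6

Paasche price index uses current-period quantities as weights.
ΣP(Q2 2011)·Q(Q2 2011) = 601.51×10 + 394.46×5 + 1.93×130 = 6015.1 + 1972.3 + 250.9 = 8238.3
ΣP(Q1 2011)·Q(Q2 2011) = 418.88×10 + 551.75×5 + 2.34×130 = 4188.8 + 2758.75 + 304.2 = 7251.75
Index = 8238.3 / 7251.75 × 100 = 113.6043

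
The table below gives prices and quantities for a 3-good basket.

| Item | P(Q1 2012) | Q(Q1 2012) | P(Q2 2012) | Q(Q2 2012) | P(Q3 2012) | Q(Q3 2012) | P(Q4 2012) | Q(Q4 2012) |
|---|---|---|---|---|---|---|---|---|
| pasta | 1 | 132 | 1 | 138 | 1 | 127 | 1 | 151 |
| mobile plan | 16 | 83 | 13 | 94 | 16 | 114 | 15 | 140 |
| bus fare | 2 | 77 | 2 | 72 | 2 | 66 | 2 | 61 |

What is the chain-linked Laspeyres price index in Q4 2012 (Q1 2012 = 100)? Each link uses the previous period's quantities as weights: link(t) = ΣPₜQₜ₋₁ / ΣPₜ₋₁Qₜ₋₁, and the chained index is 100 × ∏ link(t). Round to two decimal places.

Link Q1 2012→Q2 2012:
ΣP(Q2 2012)Q(Q1 2012) = 1×132 + 13×83 + 2×77 = 132 + 1079 + 154 = 1365
ΣP(Q1 2012)Q(Q1 2012) = 1×132 + 16×83 + 2×77 = 132 + 1328 + 154 = 1614
link = 1365/1614 = 0.845725
Link Q2 2012→Q3 2012:
ΣP(Q3 2012)Q(Q2 2012) = 1×138 + 16×94 + 2×72 = 138 + 1504 + 144 = 1786
ΣP(Q2 2012)Q(Q2 2012) = 1×138 + 13×94 + 2×72 = 138 + 1222 + 144 = 1504
link = 1786/1504 = 1.187500
Link Q3 2012→Q4 2012:
ΣP(Q4 2012)Q(Q3 2012) = 1×127 + 15×114 + 2×66 = 127 + 1710 + 132 = 1969
ΣP(Q3 2012)Q(Q3 2012) = 1×127 + 16×114 + 2×66 = 127 + 1824 + 132 = 2083
link = 1969/2083 = 0.945271
Chained index = 100 × 0.845725 × 1.187500 × 0.945271 = 94.9334

94.93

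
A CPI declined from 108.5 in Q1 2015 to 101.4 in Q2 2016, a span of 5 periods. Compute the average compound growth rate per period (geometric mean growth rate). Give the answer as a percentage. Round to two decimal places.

-1.34%

Growth factor = (101.4/108.5)^(1/5) = (0.934562)^(1/5) = 0.986556
Growth rate = 0.986556 − 1 = -0.013444 = -1.3444%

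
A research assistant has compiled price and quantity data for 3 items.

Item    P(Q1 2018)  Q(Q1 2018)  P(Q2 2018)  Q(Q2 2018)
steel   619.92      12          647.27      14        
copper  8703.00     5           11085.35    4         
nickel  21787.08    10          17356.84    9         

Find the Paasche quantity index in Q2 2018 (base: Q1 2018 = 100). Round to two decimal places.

Paasche quantity index uses current-period prices as weights.
ΣP(Q2 2018)·Q(Q2 2018) = 647.27×14 + 11085.35×4 + 17356.84×9 = 9061.78 + 44341.4 + 156211.56 = 209614.74
ΣP(Q2 2018)·Q(Q1 2018) = 647.27×12 + 11085.35×5 + 17356.84×10 = 7767.24 + 55426.75 + 173568.4 = 236762.39
Index = 209614.74 / 236762.39 × 100 = 88.5338

88.53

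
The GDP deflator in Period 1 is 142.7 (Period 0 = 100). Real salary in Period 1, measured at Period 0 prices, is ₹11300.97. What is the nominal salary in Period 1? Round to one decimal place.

Nominal = Real × (Index/100) = 11300.97 × (142.7/100)
        = 11300.97 × 1.427 = 16126.4842

16126.5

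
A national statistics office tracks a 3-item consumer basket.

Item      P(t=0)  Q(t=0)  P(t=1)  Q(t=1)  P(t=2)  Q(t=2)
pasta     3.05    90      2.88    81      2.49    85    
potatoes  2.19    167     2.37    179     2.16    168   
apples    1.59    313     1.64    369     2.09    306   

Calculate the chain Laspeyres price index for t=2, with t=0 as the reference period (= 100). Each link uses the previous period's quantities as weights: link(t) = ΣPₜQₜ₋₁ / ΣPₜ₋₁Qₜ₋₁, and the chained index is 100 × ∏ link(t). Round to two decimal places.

Link t=0→t=1:
ΣP(t=1)Q(t=0) = 2.88×90 + 2.37×167 + 1.64×313 = 259.2 + 395.79 + 513.32 = 1168.31
ΣP(t=0)Q(t=0) = 3.05×90 + 2.19×167 + 1.59×313 = 274.5 + 365.73 + 497.67 = 1137.9
link = 1168.31/1137.9 = 1.026725
Link t=1→t=2:
ΣP(t=2)Q(t=1) = 2.49×81 + 2.16×179 + 2.09×369 = 201.69 + 386.64 + 771.21 = 1359.54
ΣP(t=1)Q(t=1) = 2.88×81 + 2.37×179 + 1.64×369 = 233.28 + 424.23 + 605.16 = 1262.67
link = 1359.54/1262.67 = 1.076718
Chained index = 100 × 1.026725 × 1.076718 = 110.5493

110.55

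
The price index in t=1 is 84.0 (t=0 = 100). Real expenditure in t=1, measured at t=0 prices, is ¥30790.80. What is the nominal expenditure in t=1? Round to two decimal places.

Nominal = Real × (Index/100) = 30790.80 × (84.0/100)
        = 30790.80 × 0.840 = 25864.2720

25864.27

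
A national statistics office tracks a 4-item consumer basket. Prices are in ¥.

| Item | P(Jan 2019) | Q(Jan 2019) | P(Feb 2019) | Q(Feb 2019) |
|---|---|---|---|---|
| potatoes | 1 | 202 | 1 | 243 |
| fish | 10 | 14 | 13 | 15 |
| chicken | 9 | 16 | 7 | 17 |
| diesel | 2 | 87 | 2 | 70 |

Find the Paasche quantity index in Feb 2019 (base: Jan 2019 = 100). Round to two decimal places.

104.03

Paasche quantity index uses current-period prices as weights.
ΣP(Feb 2019)·Q(Feb 2019) = 1×243 + 13×15 + 7×17 + 2×70 = 243 + 195 + 119 + 140 = 697
ΣP(Feb 2019)·Q(Jan 2019) = 1×202 + 13×14 + 7×16 + 2×87 = 202 + 182 + 112 + 174 = 670
Index = 697 / 670 × 100 = 104.0299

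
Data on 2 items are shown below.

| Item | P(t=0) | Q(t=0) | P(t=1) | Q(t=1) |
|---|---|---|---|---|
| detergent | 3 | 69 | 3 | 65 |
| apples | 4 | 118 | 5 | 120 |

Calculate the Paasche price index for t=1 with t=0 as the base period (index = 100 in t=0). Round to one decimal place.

Paasche price index uses current-period quantities as weights.
ΣP(t=1)·Q(t=1) = 3×65 + 5×120 = 195 + 600 = 795
ΣP(t=0)·Q(t=1) = 3×65 + 4×120 = 195 + 480 = 675
Index = 795 / 675 × 100 = 117.7778

117.8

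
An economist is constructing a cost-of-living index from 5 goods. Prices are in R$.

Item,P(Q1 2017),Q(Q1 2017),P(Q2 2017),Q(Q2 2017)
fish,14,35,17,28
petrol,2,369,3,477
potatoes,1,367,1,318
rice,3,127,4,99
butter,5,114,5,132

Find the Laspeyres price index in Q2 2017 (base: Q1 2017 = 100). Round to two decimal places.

Laspeyres price index uses base-period quantities as weights.
ΣP(Q2 2017)·Q(Q1 2017) = 17×35 + 3×369 + 1×367 + 4×127 + 5×114 = 595 + 1107 + 367 + 508 + 570 = 3147
ΣP(Q1 2017)·Q(Q1 2017) = 14×35 + 2×369 + 1×367 + 3×127 + 5×114 = 490 + 738 + 367 + 381 + 570 = 2546
Index = 3147 / 2546 × 100 = 123.6057

123.61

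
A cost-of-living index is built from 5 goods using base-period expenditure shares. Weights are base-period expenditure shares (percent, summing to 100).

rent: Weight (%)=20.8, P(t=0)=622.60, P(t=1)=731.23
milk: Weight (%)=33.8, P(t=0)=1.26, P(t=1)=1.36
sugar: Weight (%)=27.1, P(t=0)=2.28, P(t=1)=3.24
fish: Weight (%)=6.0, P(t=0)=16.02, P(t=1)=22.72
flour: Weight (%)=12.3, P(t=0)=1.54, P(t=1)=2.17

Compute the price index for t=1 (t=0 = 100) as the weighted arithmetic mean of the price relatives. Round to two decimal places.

rent: 20.8 × (731.23/622.60) = 20.8 × 1.174478 = 24.4291
milk: 33.8 × (1.36/1.26) = 33.8 × 1.079365 = 36.4825
sugar: 27.1 × (3.24/2.28) = 27.1 × 1.421053 = 38.5105
fish: 6.0 × (22.72/16.02) = 6.0 × 1.418227 = 8.5094
flour: 12.3 × (2.17/1.54) = 12.3 × 1.409091 = 17.3318
Index = Σ wᵢ·(p₁ᵢ/p₀ᵢ) = 24.4291 + 36.4825 + 38.5105 + 8.5094 + 17.3318 = 125.2634

125.26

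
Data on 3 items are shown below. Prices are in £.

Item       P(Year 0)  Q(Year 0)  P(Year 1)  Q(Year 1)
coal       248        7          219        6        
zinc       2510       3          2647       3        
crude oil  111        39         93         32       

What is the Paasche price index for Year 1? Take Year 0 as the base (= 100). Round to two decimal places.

97.30

Paasche price index uses current-period quantities as weights.
ΣP(Year 1)·Q(Year 1) = 219×6 + 2647×3 + 93×32 = 1314 + 7941 + 2976 = 12231
ΣP(Year 0)·Q(Year 1) = 248×6 + 2510×3 + 111×32 = 1488 + 7530 + 3552 = 12570
Index = 12231 / 12570 × 100 = 97.3031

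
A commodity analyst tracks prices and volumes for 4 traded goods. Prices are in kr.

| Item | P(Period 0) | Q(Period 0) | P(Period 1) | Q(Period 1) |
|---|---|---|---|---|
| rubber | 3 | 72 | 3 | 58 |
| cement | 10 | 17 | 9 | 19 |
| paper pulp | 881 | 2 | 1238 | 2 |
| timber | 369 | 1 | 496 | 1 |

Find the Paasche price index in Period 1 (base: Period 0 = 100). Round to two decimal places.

132.95

Paasche price index uses current-period quantities as weights.
ΣP(Period 1)·Q(Period 1) = 3×58 + 9×19 + 1238×2 + 496×1 = 174 + 171 + 2476 + 496 = 3317
ΣP(Period 0)·Q(Period 1) = 3×58 + 10×19 + 881×2 + 369×1 = 174 + 190 + 1762 + 369 = 2495
Index = 3317 / 2495 × 100 = 132.9459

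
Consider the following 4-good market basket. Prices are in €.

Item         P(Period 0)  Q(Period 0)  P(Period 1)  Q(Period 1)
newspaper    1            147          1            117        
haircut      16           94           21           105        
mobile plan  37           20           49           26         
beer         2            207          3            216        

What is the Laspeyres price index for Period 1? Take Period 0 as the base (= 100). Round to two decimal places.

Laspeyres price index uses base-period quantities as weights.
ΣP(Period 1)·Q(Period 0) = 1×147 + 21×94 + 49×20 + 3×207 = 147 + 1974 + 980 + 621 = 3722
ΣP(Period 0)·Q(Period 0) = 1×147 + 16×94 + 37×20 + 2×207 = 147 + 1504 + 740 + 414 = 2805
Index = 3722 / 2805 × 100 = 132.6916

132.69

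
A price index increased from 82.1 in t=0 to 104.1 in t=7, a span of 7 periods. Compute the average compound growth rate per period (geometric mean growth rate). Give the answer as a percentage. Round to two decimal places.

3.45%

Growth factor = (104.1/82.1)^(1/7) = (1.267966)^(1/7) = 1.034498
Growth rate = 1.034498 − 1 = 0.034498 = 3.4498%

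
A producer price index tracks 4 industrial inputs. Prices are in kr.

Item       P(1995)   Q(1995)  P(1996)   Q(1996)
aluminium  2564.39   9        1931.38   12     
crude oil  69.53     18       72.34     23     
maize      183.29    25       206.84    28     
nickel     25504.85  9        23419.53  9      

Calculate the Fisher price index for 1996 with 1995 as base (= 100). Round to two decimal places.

Laspeyres component (base-period weights):
ΣP(1996)Q(1995) = 1931.38×9 + 72.34×18 + 206.84×25 + 23419.53×9 = 17382.42 + 1302.12 + 5171 + 210775.77 = 234631.31
ΣP(1995)Q(1995) = 2564.39×9 + 69.53×18 + 183.29×25 + 25504.85×9 = 23079.51 + 1251.54 + 4582.25 + 229543.65 = 258456.95
L = 234631.31 / 258456.95 × 100 = 90.7816
Paasche component (current-period weights):
ΣP(1996)Q(1996) = 1931.38×12 + 72.34×23 + 206.84×28 + 23419.53×9 = 23176.56 + 1663.82 + 5791.52 + 210775.77 = 241407.67
ΣP(1995)Q(1996) = 2564.39×12 + 69.53×23 + 183.29×28 + 25504.85×9 = 30772.68 + 1599.19 + 5132.12 + 229543.65 = 267047.64
P = 241407.67 / 267047.64 × 100 = 90.3987
Fisher = √(L × P) = √(90.7816 × 90.3987) = 90.5900

90.59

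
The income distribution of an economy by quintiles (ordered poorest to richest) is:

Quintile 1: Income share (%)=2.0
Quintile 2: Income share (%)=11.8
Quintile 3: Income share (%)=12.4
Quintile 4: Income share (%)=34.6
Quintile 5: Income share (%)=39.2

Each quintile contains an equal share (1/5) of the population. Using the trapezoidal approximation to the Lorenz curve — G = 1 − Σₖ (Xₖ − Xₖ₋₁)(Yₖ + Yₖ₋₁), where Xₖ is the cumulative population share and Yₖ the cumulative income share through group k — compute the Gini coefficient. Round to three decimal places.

Cumulative income shares Yₖ: 0.0200, 0.1380, 0.2620, 0.6080, 1.0000
Σ (Xₖ−Xₖ₋₁)(Yₖ+Yₖ₋₁) = (1/5)(0.0200+0.0000) + (1/5)(0.1380+0.0200) + (1/5)(0.2620+0.1380) + (1/5)(0.6080+0.2620) + (1/5)(1.0000+0.6080)
  = 0.0040 + 0.0316 + 0.0800 + 0.1740 + 0.3216 = 0.6112
G = 1 − 0.6112 = 0.3888

0.389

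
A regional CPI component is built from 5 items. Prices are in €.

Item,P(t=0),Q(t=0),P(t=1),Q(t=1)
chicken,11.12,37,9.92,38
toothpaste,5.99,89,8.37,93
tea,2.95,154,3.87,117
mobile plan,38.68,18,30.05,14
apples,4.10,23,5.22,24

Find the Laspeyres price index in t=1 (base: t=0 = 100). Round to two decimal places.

108.20

Laspeyres price index uses base-period quantities as weights.
ΣP(t=1)·Q(t=0) = 9.92×37 + 8.37×89 + 3.87×154 + 30.05×18 + 5.22×23 = 367.04 + 744.93 + 595.98 + 540.9 + 120.06 = 2368.91
ΣP(t=0)·Q(t=0) = 11.12×37 + 5.99×89 + 2.95×154 + 38.68×18 + 4.10×23 = 411.44 + 533.11 + 454.3 + 696.24 + 94.3 = 2189.39
Index = 2368.91 / 2189.39 × 100 = 108.1995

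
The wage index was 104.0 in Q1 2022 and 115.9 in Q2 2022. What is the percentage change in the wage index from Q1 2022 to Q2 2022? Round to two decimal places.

11.44%

Change = (115.9 − 104.0) / 104.0 × 100
       = 11.9 / 104.0 × 100 = 11.4423%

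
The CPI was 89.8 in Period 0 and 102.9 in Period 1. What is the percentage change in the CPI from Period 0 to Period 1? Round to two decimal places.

14.59%

Change = (102.9 − 89.8) / 89.8 × 100
       = 13.1 / 89.8 × 100 = 14.5880%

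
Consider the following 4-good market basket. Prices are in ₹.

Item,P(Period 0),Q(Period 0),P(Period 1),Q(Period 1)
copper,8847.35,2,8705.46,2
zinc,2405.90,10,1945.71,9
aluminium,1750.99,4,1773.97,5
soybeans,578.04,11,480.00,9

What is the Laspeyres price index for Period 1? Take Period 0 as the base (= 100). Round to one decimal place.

89.3

Laspeyres price index uses base-period quantities as weights.
ΣP(Period 1)·Q(Period 0) = 8705.46×2 + 1945.71×10 + 1773.97×4 + 480.00×11 = 17410.92 + 19457.1 + 7095.88 + 5280 = 49243.9
ΣP(Period 0)·Q(Period 0) = 8847.35×2 + 2405.90×10 + 1750.99×4 + 578.04×11 = 17694.7 + 24059 + 7003.96 + 6358.44 = 55116.1
Index = 49243.9 / 55116.1 × 100 = 89.3458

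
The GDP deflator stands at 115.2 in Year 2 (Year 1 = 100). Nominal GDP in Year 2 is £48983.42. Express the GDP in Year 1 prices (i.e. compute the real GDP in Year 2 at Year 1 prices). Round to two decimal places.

Real = Nominal ÷ (Index/100) = 48983.42 ÷ (115.2/100)
     = 48983.42 ÷ 1.152 = 42520.3299

42520.33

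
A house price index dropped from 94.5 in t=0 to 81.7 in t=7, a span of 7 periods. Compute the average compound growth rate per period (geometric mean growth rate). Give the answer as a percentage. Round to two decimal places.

Growth factor = (81.7/94.5)^(1/7) = (0.864550)^(1/7) = 0.979422
Growth rate = 0.979422 − 1 = -0.020578 = -2.0578%

-2.06%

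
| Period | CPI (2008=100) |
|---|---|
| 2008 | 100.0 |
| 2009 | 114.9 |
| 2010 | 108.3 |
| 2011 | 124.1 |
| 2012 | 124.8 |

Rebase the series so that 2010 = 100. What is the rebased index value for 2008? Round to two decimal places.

92.34

Rebased(2008) = 100.0 / 108.3 × 100 = 92.3361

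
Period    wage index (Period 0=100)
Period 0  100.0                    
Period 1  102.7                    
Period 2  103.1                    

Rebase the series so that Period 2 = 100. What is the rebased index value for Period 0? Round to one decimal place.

97.0

Rebased(Period 0) = 100.0 / 103.1 × 100 = 96.9932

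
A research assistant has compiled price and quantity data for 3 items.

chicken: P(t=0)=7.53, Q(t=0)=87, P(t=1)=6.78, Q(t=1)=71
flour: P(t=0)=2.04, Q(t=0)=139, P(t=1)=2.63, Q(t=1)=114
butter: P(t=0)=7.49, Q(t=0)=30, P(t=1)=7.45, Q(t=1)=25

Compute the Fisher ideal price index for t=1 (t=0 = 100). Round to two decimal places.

101.35

Laspeyres component (base-period weights):
ΣP(t=1)Q(t=0) = 6.78×87 + 2.63×139 + 7.45×30 = 589.86 + 365.57 + 223.5 = 1178.93
ΣP(t=0)Q(t=0) = 7.53×87 + 2.04×139 + 7.49×30 = 655.11 + 283.56 + 224.7 = 1163.37
L = 1178.93 / 1163.37 × 100 = 101.3375
Paasche component (current-period weights):
ΣP(t=1)Q(t=1) = 6.78×71 + 2.63×114 + 7.45×25 = 481.38 + 299.82 + 186.25 = 967.45
ΣP(t=0)Q(t=1) = 7.53×71 + 2.04×114 + 7.49×25 = 534.63 + 232.56 + 187.25 = 954.44
P = 967.45 / 954.44 × 100 = 101.3631
Fisher = √(L × P) = √(101.3375 × 101.3631) = 101.3503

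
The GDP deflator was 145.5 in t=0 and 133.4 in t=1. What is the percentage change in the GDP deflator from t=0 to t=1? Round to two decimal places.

-8.32%

Change = (133.4 − 145.5) / 145.5 × 100
       = -12.1 / 145.5 × 100 = -8.3162%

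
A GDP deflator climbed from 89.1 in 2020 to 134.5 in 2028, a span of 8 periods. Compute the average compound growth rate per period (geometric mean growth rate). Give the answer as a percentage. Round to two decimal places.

5.28%

Growth factor = (134.5/89.1)^(1/8) = (1.509540)^(1/8) = 1.052824
Growth rate = 1.052824 − 1 = 0.052824 = 5.2824%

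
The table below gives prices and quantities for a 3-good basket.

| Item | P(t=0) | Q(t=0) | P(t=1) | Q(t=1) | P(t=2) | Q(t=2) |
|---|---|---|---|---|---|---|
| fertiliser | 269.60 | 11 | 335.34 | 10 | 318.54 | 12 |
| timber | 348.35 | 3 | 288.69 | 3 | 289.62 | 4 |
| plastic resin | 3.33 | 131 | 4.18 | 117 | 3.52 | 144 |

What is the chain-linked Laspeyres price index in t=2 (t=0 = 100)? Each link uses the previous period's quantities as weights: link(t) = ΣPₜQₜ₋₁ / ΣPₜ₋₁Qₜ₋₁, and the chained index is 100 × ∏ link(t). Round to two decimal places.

Link t=0→t=1:
ΣP(t=1)Q(t=0) = 335.34×11 + 288.69×3 + 4.18×131 = 3688.74 + 866.07 + 547.58 = 5102.39
ΣP(t=0)Q(t=0) = 269.60×11 + 348.35×3 + 3.33×131 = 2965.6 + 1045.05 + 436.23 = 4446.88
link = 5102.39/4446.88 = 1.147409
Link t=1→t=2:
ΣP(t=2)Q(t=1) = 318.54×10 + 289.62×3 + 3.52×117 = 3185.4 + 868.86 + 411.84 = 4466.1
ΣP(t=1)Q(t=1) = 335.34×10 + 288.69×3 + 4.18×117 = 3353.4 + 866.07 + 489.06 = 4708.53
link = 4466.1/4708.53 = 0.948513
Chained index = 100 × 1.147409 × 0.948513 = 108.8332

108.83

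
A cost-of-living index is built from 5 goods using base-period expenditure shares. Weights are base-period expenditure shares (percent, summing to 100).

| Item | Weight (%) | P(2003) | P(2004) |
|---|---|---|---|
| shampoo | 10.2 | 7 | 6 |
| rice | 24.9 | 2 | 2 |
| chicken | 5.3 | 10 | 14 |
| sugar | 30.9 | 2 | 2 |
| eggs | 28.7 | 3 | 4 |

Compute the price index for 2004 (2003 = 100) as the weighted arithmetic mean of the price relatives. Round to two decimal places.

110.23

shampoo: 10.2 × (6/7) = 10.2 × 0.857143 = 8.7429
rice: 24.9 × (2/2) = 24.9 × 1.000000 = 24.9000
chicken: 5.3 × (14/10) = 5.3 × 1.400000 = 7.4200
sugar: 30.9 × (2/2) = 30.9 × 1.000000 = 30.9000
eggs: 28.7 × (4/3) = 28.7 × 1.333333 = 38.2667
Index = Σ wᵢ·(p₁ᵢ/p₀ᵢ) = 8.7429 + 24.9000 + 7.4200 + 30.9000 + 38.2667 = 110.2295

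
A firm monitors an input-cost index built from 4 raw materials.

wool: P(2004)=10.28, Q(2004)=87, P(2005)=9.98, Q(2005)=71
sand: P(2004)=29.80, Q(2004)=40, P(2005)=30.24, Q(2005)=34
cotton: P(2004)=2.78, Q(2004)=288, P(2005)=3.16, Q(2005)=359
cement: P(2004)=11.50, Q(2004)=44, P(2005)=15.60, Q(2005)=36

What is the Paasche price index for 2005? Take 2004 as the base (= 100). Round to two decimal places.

108.80

Paasche price index uses current-period quantities as weights.
ΣP(2005)·Q(2005) = 9.98×71 + 30.24×34 + 3.16×359 + 15.60×36 = 708.58 + 1028.16 + 1134.44 + 561.6 = 3432.78
ΣP(2004)·Q(2005) = 10.28×71 + 29.80×34 + 2.78×359 + 11.50×36 = 729.88 + 1013.2 + 998.02 + 414 = 3155.1
Index = 3432.78 / 3155.1 × 100 = 108.8010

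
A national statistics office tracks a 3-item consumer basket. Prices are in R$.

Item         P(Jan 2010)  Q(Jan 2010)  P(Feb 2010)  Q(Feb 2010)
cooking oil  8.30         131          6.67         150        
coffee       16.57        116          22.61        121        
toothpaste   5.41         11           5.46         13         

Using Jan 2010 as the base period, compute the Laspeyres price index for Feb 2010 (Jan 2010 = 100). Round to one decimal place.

115.9

Laspeyres price index uses base-period quantities as weights.
ΣP(Feb 2010)·Q(Jan 2010) = 6.67×131 + 22.61×116 + 5.46×11 = 873.77 + 2622.76 + 60.06 = 3556.59
ΣP(Jan 2010)·Q(Jan 2010) = 8.30×131 + 16.57×116 + 5.41×11 = 1087.3 + 1922.12 + 59.51 = 3068.93
Index = 3556.59 / 3068.93 × 100 = 115.8902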